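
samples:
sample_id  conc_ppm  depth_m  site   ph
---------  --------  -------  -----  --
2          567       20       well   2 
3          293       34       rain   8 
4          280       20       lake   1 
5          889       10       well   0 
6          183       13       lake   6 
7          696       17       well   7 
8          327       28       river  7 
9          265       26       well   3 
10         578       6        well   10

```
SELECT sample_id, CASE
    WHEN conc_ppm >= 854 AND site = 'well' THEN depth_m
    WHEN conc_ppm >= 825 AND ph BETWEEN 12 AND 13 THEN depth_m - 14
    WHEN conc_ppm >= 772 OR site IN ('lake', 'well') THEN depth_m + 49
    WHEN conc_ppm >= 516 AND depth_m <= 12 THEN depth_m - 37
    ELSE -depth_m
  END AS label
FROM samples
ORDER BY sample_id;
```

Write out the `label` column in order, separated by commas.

69, -34, 69, 10, 62, 66, -28, 75, 55

sample_id=2: conc_ppm >= 772 OR site IN ('lake', 'well') → 69
sample_id=3: ELSE → -34
sample_id=4: conc_ppm >= 772 OR site IN ('lake', 'well') → 69
sample_id=5: conc_ppm >= 854 AND site = 'well' → 10
sample_id=6: conc_ppm >= 772 OR site IN ('lake', 'well') → 62
sample_id=7: conc_ppm >= 772 OR site IN ('lake', 'well') → 66
sample_id=8: ELSE → -28
sample_id=9: conc_ppm >= 772 OR site IN ('lake', 'well') → 75
sample_id=10: conc_ppm >= 772 OR site IN ('lake', 'well') → 55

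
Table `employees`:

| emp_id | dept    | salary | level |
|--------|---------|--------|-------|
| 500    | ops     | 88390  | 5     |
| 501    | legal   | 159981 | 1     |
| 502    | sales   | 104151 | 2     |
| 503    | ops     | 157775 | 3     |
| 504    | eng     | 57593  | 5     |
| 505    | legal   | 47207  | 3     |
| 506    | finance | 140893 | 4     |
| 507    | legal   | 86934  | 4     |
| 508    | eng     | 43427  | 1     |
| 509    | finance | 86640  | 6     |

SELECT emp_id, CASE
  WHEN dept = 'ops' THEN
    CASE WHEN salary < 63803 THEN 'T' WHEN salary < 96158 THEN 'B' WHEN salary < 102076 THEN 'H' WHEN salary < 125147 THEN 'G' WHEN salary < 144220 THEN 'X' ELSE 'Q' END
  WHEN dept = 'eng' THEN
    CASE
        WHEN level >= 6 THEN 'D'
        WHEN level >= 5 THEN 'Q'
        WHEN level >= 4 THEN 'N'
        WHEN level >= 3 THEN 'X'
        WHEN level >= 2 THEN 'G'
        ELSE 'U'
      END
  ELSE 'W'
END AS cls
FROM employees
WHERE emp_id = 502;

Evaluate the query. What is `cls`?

W

emp_id = 502: dept=sales, salary=104151, level=2.
dept='sales' → outer ELSE → W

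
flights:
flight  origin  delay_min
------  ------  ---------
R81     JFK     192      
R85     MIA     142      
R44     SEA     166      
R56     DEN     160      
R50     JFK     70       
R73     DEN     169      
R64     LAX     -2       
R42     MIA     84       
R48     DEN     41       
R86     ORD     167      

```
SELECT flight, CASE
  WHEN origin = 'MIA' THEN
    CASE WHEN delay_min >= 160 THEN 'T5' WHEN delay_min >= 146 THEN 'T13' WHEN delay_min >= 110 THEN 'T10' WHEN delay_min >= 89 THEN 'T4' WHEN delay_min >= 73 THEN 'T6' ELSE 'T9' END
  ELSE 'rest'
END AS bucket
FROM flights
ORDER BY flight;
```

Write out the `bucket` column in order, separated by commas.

flight=R42: origin='MIA' → inner[delay_min >= 73] → T6
flight=R44: origin='SEA' → outer ELSE → rest
flight=R48: origin='DEN' → outer ELSE → rest
flight=R50: origin='JFK' → outer ELSE → rest
flight=R56: origin='DEN' → outer ELSE → rest
flight=R64: origin='LAX' → outer ELSE → rest
flight=R73: origin='DEN' → outer ELSE → rest
flight=R81: origin='JFK' → outer ELSE → rest
flight=R85: origin='MIA' → inner[delay_min >= 110] → T10
flight=R86: origin='ORD' → outer ELSE → rest

T6, rest, rest, rest, rest, rest, rest, rest, T10, rest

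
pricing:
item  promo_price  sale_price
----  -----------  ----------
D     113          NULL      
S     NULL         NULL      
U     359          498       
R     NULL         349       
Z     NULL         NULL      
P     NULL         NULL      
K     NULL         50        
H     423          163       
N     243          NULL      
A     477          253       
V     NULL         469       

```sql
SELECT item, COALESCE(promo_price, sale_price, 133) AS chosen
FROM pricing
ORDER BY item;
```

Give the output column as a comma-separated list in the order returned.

477, 113, 423, 50, 243, 133, 349, 133, 359, 469, 133

item=A: promo_price=477 → 477
item=D: promo_price=113 → 113
item=H: promo_price=423 → 423
item=K: promo_price=NULL, sale_price=50 → 50
item=N: promo_price=243 → 243
item=P: promo_price=NULL, sale_price=NULL, → literal 133 → 133
item=R: promo_price=NULL, sale_price=349 → 349
item=S: promo_price=NULL, sale_price=NULL, → literal 133 → 133
item=U: promo_price=359 → 359
item=V: promo_price=NULL, sale_price=469 → 469
item=Z: promo_price=NULL, sale_price=NULL, → literal 133 → 133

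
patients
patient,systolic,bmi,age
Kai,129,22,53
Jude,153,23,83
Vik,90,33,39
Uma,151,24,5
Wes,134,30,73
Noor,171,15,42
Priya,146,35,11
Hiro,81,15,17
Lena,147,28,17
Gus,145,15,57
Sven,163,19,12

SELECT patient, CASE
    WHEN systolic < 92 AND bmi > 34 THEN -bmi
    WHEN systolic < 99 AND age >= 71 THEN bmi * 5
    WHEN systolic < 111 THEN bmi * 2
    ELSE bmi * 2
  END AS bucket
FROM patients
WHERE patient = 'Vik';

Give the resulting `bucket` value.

66

patient = Vik: systolic=90, bmi=33, age=39.
systolic < 92 AND bmi > 34 → false
systolic < 99 AND age >= 71 → false
systolic < 111 → true → 66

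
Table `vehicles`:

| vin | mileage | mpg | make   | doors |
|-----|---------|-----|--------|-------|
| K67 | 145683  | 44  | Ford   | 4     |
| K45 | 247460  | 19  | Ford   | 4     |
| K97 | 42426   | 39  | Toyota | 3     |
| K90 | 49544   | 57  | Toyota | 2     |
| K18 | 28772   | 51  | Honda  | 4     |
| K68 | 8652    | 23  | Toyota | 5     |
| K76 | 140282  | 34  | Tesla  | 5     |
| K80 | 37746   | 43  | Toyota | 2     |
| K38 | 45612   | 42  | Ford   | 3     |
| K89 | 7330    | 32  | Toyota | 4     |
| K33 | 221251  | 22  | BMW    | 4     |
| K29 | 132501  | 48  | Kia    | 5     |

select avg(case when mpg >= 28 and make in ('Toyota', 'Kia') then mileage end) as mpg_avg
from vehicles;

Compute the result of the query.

vin=K67: ✗
vin=K45: ✗
vin=K97: ✓ → 42426
vin=K90: ✓ → 49544
vin=K18: ✗
vin=K68: ✗
vin=K76: ✗
vin=K80: ✓ → 37746
vin=K38: ✗
vin=K89: ✓ → 7330
vin=K33: ✗
vin=K29: ✓ → 132501
mpg_avg = (42426 + 49544 + 37746 + 7330 + 132501) / 5 = 53909.4

53909.4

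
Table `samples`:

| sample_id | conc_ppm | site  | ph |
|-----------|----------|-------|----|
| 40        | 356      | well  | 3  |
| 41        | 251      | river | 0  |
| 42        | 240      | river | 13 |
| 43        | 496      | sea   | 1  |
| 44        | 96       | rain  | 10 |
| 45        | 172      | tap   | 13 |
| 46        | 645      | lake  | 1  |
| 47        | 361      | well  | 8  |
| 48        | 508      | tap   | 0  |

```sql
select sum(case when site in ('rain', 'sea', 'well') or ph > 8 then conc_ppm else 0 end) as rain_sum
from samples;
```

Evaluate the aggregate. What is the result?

sample_id=40: ✓ → 356
sample_id=41: ✗
sample_id=42: ✓ → 240
sample_id=43: ✓ → 496
sample_id=44: ✓ → 96
sample_id=45: ✓ → 172
sample_id=46: ✗
sample_id=47: ✓ → 361
sample_id=48: ✗
rain_sum = 356 + 240 + 496 + 96 + 172 + 361 = 1721

1721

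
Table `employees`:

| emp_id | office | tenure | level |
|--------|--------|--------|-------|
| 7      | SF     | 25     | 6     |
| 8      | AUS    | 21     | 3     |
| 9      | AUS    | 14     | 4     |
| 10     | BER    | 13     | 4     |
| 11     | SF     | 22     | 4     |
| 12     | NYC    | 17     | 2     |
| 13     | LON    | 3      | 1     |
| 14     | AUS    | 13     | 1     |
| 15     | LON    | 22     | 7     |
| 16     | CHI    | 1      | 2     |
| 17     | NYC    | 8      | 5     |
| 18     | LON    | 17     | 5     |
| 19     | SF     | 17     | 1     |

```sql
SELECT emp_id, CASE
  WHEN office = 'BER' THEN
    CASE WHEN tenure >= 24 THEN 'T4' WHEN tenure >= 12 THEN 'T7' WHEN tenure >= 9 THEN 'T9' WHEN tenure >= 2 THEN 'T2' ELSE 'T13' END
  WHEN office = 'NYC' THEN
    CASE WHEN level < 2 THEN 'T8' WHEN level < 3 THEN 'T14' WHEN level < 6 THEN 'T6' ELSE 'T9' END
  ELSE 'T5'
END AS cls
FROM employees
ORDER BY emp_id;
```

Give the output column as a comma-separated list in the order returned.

T5, T5, T5, T7, T5, T14, T5, T5, T5, T5, T6, T5, T5

emp_id=7: office='SF' → outer ELSE → T5
emp_id=8: office='AUS' → outer ELSE → T5
emp_id=9: office='AUS' → outer ELSE → T5
emp_id=10: office='BER' → inner[tenure >= 12] → T7
emp_id=11: office='SF' → outer ELSE → T5
emp_id=12: office='NYC' → inner[level < 3] → T14
emp_id=13: office='LON' → outer ELSE → T5
emp_id=14: office='AUS' → outer ELSE → T5
emp_id=15: office='LON' → outer ELSE → T5
emp_id=16: office='CHI' → outer ELSE → T5
emp_id=17: office='NYC' → inner[level < 6] → T6
emp_id=18: office='LON' → outer ELSE → T5
emp_id=19: office='SF' → outer ELSE → T5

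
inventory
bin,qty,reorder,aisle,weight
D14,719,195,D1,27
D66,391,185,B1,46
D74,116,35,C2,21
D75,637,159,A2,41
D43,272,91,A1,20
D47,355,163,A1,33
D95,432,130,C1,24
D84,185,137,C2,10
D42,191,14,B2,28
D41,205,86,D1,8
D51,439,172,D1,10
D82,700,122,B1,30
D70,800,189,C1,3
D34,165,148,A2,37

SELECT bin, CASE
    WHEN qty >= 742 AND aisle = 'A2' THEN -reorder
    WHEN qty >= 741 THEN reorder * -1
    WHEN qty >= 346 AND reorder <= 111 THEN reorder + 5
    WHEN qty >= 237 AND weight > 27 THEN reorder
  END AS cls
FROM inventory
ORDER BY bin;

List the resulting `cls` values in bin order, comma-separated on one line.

bin=D14: (no match → NULL) → NULL
bin=D34: (no match → NULL) → NULL
bin=D41: (no match → NULL) → NULL
bin=D42: (no match → NULL) → NULL
bin=D43: (no match → NULL) → NULL
bin=D47: qty >= 237 AND weight > 27 → 163
bin=D51: (no match → NULL) → NULL
bin=D66: qty >= 237 AND weight > 27 → 185
bin=D70: qty >= 741 → -189
bin=D74: (no match → NULL) → NULL
bin=D75: qty >= 237 AND weight > 27 → 159
bin=D82: qty >= 237 AND weight > 27 → 122
bin=D84: (no match → NULL) → NULL
bin=D95: (no match → NULL) → NULL

NULL, NULL, NULL, NULL, NULL, 163, NULL, 185, -189, NULL, 159, 122, NULL, NULL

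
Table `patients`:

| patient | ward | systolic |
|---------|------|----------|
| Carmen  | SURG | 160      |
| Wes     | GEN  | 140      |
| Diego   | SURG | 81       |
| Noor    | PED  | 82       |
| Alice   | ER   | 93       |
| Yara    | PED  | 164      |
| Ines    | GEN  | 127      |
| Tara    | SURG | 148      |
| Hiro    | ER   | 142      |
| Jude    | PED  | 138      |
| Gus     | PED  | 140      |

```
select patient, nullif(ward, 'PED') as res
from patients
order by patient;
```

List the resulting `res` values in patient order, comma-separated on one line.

ER, SURG, SURG, NULL, ER, GEN, NULL, NULL, SURG, GEN, NULL

patient=Alice: ward=ER vs PED: differ → ER
patient=Carmen: ward=SURG vs PED: differ → SURG
patient=Diego: ward=SURG vs PED: differ → SURG
patient=Gus: ward=PED vs PED: equal → NULL
patient=Hiro: ward=ER vs PED: differ → ER
patient=Ines: ward=GEN vs PED: differ → GEN
patient=Jude: ward=PED vs PED: equal → NULL
patient=Noor: ward=PED vs PED: equal → NULL
patient=Tara: ward=SURG vs PED: differ → SURG
patient=Wes: ward=GEN vs PED: differ → GEN
patient=Yara: ward=PED vs PED: equal → NULL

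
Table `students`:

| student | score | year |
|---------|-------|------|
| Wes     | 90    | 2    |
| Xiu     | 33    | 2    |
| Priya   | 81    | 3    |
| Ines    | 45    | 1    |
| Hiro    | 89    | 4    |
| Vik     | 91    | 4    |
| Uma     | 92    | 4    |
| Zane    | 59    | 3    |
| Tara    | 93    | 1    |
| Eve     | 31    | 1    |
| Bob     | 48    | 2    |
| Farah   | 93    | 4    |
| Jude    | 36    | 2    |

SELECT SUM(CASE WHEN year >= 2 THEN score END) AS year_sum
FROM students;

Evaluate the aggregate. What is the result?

student=Wes: ✓ → 90
student=Xiu: ✓ → 33
student=Priya: ✓ → 81
student=Ines: ✗
student=Hiro: ✓ → 89
student=Vik: ✓ → 91
student=Uma: ✓ → 92
student=Zane: ✓ → 59
student=Tara: ✗
student=Eve: ✗
student=Bob: ✓ → 48
student=Farah: ✓ → 93
student=Jude: ✓ → 36
year_sum = 90 + 33 + 81 + 89 + 91 + 92 + 59 + 48 + 93 + 36 = 712

712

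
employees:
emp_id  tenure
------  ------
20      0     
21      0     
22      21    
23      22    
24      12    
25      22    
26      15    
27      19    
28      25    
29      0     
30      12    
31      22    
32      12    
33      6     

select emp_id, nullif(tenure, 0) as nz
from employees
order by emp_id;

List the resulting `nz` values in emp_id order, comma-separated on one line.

NULL, NULL, 21, 22, 12, 22, 15, 19, 25, NULL, 12, 22, 12, 6

emp_id=20: tenure=0 vs 0: equal → NULL
emp_id=21: tenure=0 vs 0: equal → NULL
emp_id=22: tenure=21 vs 0: differ → 21
emp_id=23: tenure=22 vs 0: differ → 22
emp_id=24: tenure=12 vs 0: differ → 12
emp_id=25: tenure=22 vs 0: differ → 22
emp_id=26: tenure=15 vs 0: differ → 15
emp_id=27: tenure=19 vs 0: differ → 19
emp_id=28: tenure=25 vs 0: differ → 25
emp_id=29: tenure=0 vs 0: equal → NULL
emp_id=30: tenure=12 vs 0: differ → 12
emp_id=31: tenure=22 vs 0: differ → 22
emp_id=32: tenure=12 vs 0: differ → 12
emp_id=33: tenure=6 vs 0: differ → 6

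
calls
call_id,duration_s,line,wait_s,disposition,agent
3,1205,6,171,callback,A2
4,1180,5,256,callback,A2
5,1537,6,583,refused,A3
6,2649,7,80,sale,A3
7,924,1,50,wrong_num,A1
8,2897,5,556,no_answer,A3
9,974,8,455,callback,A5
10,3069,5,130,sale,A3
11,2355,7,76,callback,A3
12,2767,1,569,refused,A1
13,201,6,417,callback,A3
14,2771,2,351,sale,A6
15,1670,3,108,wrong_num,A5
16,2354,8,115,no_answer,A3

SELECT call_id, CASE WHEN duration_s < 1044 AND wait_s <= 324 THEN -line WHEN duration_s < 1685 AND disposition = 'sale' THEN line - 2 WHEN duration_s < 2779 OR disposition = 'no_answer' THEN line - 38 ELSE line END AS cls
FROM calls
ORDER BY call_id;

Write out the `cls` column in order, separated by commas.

-32, -33, -32, -31, -1, -33, -30, 5, -31, -37, -32, -36, -35, -30

call_id=3: duration_s < 2779 OR disposition = 'no_answer' → -32
call_id=4: duration_s < 2779 OR disposition = 'no_answer' → -33
call_id=5: duration_s < 2779 OR disposition = 'no_answer' → -32
call_id=6: duration_s < 2779 OR disposition = 'no_answer' → -31
call_id=7: duration_s < 1044 AND wait_s <= 324 → -1
call_id=8: duration_s < 2779 OR disposition = 'no_answer' → -33
call_id=9: duration_s < 2779 OR disposition = 'no_answer' → -30
call_id=10: ELSE → 5
call_id=11: duration_s < 2779 OR disposition = 'no_answer' → -31
call_id=12: duration_s < 2779 OR disposition = 'no_answer' → -37
call_id=13: duration_s < 2779 OR disposition = 'no_answer' → -32
call_id=14: duration_s < 2779 OR disposition = 'no_answer' → -36
call_id=15: duration_s < 2779 OR disposition = 'no_answer' → -35
call_id=16: duration_s < 2779 OR disposition = 'no_answer' → -30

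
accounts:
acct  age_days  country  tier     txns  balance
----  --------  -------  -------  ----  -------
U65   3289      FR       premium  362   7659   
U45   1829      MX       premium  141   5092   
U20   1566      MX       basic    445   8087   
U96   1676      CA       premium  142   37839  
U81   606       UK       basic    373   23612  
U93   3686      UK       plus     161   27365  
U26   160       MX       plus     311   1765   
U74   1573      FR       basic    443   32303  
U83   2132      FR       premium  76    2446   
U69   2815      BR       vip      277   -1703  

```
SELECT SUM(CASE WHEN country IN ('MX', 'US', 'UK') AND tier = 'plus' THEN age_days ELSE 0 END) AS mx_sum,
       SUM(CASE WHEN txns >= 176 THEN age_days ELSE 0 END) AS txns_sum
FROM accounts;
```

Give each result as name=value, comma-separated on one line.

[mx_sum: country IN ('MX', 'US', 'UK') AND tier = 'plus']
acct=U65: ✗
acct=U45: ✗
acct=U20: ✗
acct=U96: ✗
acct=U81: ✗
acct=U93: ✓ → 3686
acct=U26: ✓ → 160
acct=U74: ✗
acct=U83: ✗
acct=U69: ✗
mx_sum = 3686 + 160 = 3846
—
[txns_sum: txns >= 176]
acct=U65: ✓ → 3289
acct=U45: ✗
acct=U20: ✓ → 1566
acct=U96: ✗
acct=U81: ✓ → 606
acct=U93: ✗
acct=U26: ✓ → 160
acct=U74: ✓ → 1573
acct=U83: ✗
acct=U69: ✓ → 2815
txns_sum = 3289 + 1566 + 606 + 160 + 1573 + 2815 = 10009

mx_sum=3846, txns_sum=10009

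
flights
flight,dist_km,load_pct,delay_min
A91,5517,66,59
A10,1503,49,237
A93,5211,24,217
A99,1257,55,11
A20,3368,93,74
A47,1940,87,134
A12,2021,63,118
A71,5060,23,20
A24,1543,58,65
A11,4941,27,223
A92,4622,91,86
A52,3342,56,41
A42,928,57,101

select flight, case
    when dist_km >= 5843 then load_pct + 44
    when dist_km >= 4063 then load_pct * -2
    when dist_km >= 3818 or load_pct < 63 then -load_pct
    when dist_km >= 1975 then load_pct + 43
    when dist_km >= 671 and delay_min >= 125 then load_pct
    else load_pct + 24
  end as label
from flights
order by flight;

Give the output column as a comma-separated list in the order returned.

flight=A10: dist_km >= 3818 or load_pct < 63 → -49
flight=A11: dist_km >= 4063 → -54
flight=A12: dist_km >= 1975 → 106
flight=A20: dist_km >= 1975 → 136
flight=A24: dist_km >= 3818 or load_pct < 63 → -58
flight=A42: dist_km >= 3818 or load_pct < 63 → -57
flight=A47: dist_km >= 671 and delay_min >= 125 → 87
flight=A52: dist_km >= 3818 or load_pct < 63 → -56
flight=A71: dist_km >= 4063 → -46
flight=A91: dist_km >= 4063 → -132
flight=A92: dist_km >= 4063 → -182
flight=A93: dist_km >= 4063 → -48
flight=A99: dist_km >= 3818 or load_pct < 63 → -55

-49, -54, 106, 136, -58, -57, 87, -56, -46, -132, -182, -48, -55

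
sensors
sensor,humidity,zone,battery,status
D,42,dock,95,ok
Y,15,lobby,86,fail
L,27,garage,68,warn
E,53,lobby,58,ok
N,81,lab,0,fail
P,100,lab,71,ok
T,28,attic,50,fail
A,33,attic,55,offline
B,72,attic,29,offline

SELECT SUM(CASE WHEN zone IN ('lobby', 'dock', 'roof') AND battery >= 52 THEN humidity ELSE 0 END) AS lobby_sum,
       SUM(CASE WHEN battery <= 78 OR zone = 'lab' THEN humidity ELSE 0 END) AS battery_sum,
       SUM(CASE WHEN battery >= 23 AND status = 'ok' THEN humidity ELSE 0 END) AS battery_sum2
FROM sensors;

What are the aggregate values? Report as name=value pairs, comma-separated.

lobby_sum=110, battery_sum=394, battery_sum2=195

[lobby_sum: zone IN ('lobby', 'dock', 'roof') AND battery >= 52]
sensor=D: ✓ → 42
sensor=Y: ✓ → 15
sensor=L: ✗
sensor=E: ✓ → 53
sensor=N: ✗
sensor=P: ✗
sensor=T: ✗
sensor=A: ✗
sensor=B: ✗
lobby_sum = 42 + 15 + 53 = 110
—
[battery_sum: battery <= 78 OR zone = 'lab']
sensor=D: ✗
sensor=Y: ✗
sensor=L: ✓ → 27
sensor=E: ✓ → 53
sensor=N: ✓ → 81
sensor=P: ✓ → 100
sensor=T: ✓ → 28
sensor=A: ✓ → 33
sensor=B: ✓ → 72
battery_sum = 27 + 53 + 81 + 100 + 28 + 33 + 72 = 394
—
[battery_sum2: battery >= 23 AND status = 'ok']
sensor=D: ✓ → 42
sensor=Y: ✗
sensor=L: ✗
sensor=E: ✓ → 53
sensor=N: ✗
sensor=P: ✓ → 100
sensor=T: ✗
sensor=A: ✗
sensor=B: ✗
battery_sum2 = 42 + 53 + 100 = 195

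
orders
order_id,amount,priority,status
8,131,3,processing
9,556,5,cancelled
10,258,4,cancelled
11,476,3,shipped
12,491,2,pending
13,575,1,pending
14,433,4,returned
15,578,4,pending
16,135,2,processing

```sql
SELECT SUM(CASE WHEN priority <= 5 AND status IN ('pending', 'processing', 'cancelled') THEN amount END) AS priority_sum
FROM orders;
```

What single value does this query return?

2724

order_id=8: ✓ → 131
order_id=9: ✓ → 556
order_id=10: ✓ → 258
order_id=11: ✗
order_id=12: ✓ → 491
order_id=13: ✓ → 575
order_id=14: ✗
order_id=15: ✓ → 578
order_id=16: ✓ → 135
priority_sum = 131 + 556 + 258 + 491 + 575 + 578 + 135 = 2724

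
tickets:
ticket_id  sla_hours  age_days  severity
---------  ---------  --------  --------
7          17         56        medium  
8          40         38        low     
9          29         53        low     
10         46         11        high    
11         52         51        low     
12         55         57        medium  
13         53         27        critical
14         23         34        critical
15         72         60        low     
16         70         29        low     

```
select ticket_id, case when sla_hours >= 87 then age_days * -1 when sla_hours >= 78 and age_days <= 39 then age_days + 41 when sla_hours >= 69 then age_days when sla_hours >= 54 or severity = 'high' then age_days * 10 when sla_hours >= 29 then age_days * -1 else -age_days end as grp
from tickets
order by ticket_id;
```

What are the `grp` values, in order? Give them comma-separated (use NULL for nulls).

-56, -38, -53, 110, -51, 570, -27, -34, 60, 29

ticket_id=7: ELSE → -56
ticket_id=8: sla_hours >= 29 → -38
ticket_id=9: sla_hours >= 29 → -53
ticket_id=10: sla_hours >= 54 or severity = 'high' → 110
ticket_id=11: sla_hours >= 29 → -51
ticket_id=12: sla_hours >= 54 or severity = 'high' → 570
ticket_id=13: sla_hours >= 29 → -27
ticket_id=14: ELSE → -34
ticket_id=15: sla_hours >= 69 → 60
ticket_id=16: sla_hours >= 69 → 29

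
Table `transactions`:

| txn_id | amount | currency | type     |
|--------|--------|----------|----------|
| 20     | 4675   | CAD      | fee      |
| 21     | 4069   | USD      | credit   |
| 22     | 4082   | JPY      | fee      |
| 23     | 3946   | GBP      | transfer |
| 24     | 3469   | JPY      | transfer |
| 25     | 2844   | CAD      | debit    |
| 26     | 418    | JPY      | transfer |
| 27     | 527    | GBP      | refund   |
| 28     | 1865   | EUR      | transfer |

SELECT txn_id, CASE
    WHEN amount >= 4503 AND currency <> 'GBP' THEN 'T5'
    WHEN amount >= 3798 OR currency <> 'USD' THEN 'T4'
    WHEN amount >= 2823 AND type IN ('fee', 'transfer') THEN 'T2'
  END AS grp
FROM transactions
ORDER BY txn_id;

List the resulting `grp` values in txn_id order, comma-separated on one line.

txn_id=20: amount >= 4503 AND currency <> 'GBP' → T5
txn_id=21: amount >= 3798 OR currency <> 'USD' → T4
txn_id=22: amount >= 3798 OR currency <> 'USD' → T4
txn_id=23: amount >= 3798 OR currency <> 'USD' → T4
txn_id=24: amount >= 3798 OR currency <> 'USD' → T4
txn_id=25: amount >= 3798 OR currency <> 'USD' → T4
txn_id=26: amount >= 3798 OR currency <> 'USD' → T4
txn_id=27: amount >= 3798 OR currency <> 'USD' → T4
txn_id=28: amount >= 3798 OR currency <> 'USD' → T4

T5, T4, T4, T4, T4, T4, T4, T4, T4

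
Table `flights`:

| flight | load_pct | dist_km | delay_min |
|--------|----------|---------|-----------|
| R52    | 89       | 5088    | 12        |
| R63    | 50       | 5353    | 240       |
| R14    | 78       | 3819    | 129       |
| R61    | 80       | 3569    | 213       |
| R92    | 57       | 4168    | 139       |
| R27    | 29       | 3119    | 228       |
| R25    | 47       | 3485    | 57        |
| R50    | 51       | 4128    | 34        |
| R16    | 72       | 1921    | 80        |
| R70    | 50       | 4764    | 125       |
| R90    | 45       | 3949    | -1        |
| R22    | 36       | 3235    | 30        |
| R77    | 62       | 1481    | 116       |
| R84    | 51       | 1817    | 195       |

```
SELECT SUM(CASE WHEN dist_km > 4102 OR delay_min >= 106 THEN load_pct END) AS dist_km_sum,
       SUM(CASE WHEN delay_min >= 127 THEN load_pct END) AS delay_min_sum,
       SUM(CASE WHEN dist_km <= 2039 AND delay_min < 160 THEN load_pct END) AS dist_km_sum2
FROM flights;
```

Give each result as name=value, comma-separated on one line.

dist_km_sum=597, delay_min_sum=345, dist_km_sum2=134

[dist_km_sum: dist_km > 4102 OR delay_min >= 106]
flight=R52: ✓ → 89
flight=R63: ✓ → 50
flight=R14: ✓ → 78
flight=R61: ✓ → 80
flight=R92: ✓ → 57
flight=R27: ✓ → 29
flight=R25: ✗
flight=R50: ✓ → 51
flight=R16: ✗
flight=R70: ✓ → 50
flight=R90: ✗
flight=R22: ✗
flight=R77: ✓ → 62
flight=R84: ✓ → 51
dist_km_sum = 89 + 50 + 78 + 80 + 57 + 29 + 51 + 50 + 62 + 51 = 597
—
[delay_min_sum: delay_min >= 127]
flight=R52: ✗
flight=R63: ✓ → 50
flight=R14: ✓ → 78
flight=R61: ✓ → 80
flight=R92: ✓ → 57
flight=R27: ✓ → 29
flight=R25: ✗
flight=R50: ✗
flight=R16: ✗
flight=R70: ✗
flight=R90: ✗
flight=R22: ✗
flight=R77: ✗
flight=R84: ✓ → 51
delay_min_sum = 50 + 78 + 80 + 57 + 29 + 51 = 345
—
[dist_km_sum2: dist_km <= 2039 AND delay_min < 160]
flight=R52: ✗
flight=R63: ✗
flight=R14: ✗
flight=R61: ✗
flight=R92: ✗
flight=R27: ✗
flight=R25: ✗
flight=R50: ✗
flight=R16: ✓ → 72
flight=R70: ✗
flight=R90: ✗
flight=R22: ✗
flight=R77: ✓ → 62
flight=R84: ✗
dist_km_sum2 = 72 + 62 = 134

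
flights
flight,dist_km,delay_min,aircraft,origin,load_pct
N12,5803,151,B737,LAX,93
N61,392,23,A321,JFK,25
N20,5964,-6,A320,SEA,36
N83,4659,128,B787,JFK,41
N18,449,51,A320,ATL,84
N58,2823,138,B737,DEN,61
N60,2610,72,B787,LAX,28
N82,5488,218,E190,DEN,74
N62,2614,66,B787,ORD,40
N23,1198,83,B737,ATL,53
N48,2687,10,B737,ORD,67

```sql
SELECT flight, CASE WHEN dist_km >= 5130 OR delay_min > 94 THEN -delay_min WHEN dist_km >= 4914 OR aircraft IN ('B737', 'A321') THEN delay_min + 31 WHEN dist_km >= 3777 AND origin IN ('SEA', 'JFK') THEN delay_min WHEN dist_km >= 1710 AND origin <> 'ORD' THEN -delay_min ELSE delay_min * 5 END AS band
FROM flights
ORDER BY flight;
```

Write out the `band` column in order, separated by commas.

flight=N12: dist_km >= 5130 OR delay_min > 94 → -151
flight=N18: ELSE → 255
flight=N20: dist_km >= 5130 OR delay_min > 94 → 6
flight=N23: dist_km >= 4914 OR aircraft IN ('B737', 'A321') → 114
flight=N48: dist_km >= 4914 OR aircraft IN ('B737', 'A321') → 41
flight=N58: dist_km >= 5130 OR delay_min > 94 → -138
flight=N60: dist_km >= 1710 AND origin <> 'ORD' → -72
flight=N61: dist_km >= 4914 OR aircraft IN ('B737', 'A321') → 54
flight=N62: ELSE → 330
flight=N82: dist_km >= 5130 OR delay_min > 94 → -218
flight=N83: dist_km >= 5130 OR delay_min > 94 → -128

-151, 255, 6, 114, 41, -138, -72, 54, 330, -218, -128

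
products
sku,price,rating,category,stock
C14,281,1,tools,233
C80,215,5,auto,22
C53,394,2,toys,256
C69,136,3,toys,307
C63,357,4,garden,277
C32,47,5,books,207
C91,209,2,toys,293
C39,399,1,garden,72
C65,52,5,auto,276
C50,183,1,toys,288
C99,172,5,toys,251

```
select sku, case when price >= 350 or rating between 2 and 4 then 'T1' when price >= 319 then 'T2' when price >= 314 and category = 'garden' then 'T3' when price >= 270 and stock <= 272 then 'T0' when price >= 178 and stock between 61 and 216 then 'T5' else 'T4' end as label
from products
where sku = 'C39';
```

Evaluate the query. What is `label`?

T1

sku = C39: price=399, rating=1, category=garden, stock=72.
price >= 350 or rating between 2 and 4 → true → T1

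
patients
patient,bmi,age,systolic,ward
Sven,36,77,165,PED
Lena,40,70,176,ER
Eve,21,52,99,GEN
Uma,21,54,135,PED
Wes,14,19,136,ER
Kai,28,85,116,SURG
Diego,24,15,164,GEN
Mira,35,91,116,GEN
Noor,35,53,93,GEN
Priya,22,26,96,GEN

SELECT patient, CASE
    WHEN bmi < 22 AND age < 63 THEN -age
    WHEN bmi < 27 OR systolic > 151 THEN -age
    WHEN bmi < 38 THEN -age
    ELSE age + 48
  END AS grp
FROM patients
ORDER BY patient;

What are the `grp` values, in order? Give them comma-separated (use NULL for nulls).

patient=Diego: bmi < 27 OR systolic > 151 → -15
patient=Eve: bmi < 22 AND age < 63 → -52
patient=Kai: bmi < 38 → -85
patient=Lena: bmi < 27 OR systolic > 151 → -70
patient=Mira: bmi < 38 → -91
patient=Noor: bmi < 38 → -53
patient=Priya: bmi < 27 OR systolic > 151 → -26
patient=Sven: bmi < 27 OR systolic > 151 → -77
patient=Uma: bmi < 22 AND age < 63 → -54
patient=Wes: bmi < 22 AND age < 63 → -19

-15, -52, -85, -70, -91, -53, -26, -77, -54, -19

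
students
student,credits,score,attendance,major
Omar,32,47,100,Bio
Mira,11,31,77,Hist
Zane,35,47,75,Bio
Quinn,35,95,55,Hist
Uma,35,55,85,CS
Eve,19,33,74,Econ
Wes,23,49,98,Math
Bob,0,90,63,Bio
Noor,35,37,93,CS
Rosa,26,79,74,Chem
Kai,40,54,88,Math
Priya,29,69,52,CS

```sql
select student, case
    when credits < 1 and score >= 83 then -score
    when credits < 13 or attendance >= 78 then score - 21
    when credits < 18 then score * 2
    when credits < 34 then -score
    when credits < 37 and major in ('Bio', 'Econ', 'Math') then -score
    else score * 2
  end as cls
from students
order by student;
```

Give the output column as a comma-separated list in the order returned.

-90, -33, 33, 10, 16, 26, -69, 190, -79, 34, 28, -47

student=Bob: credits < 1 and score >= 83 → -90
student=Eve: credits < 34 → -33
student=Kai: credits < 13 or attendance >= 78 → 33
student=Mira: credits < 13 or attendance >= 78 → 10
student=Noor: credits < 13 or attendance >= 78 → 16
student=Omar: credits < 13 or attendance >= 78 → 26
student=Priya: credits < 34 → -69
student=Quinn: ELSE → 190
student=Rosa: credits < 34 → -79
student=Uma: credits < 13 or attendance >= 78 → 34
student=Wes: credits < 13 or attendance >= 78 → 28
student=Zane: credits < 37 and major in ('Bio', 'Econ', 'Math') → -47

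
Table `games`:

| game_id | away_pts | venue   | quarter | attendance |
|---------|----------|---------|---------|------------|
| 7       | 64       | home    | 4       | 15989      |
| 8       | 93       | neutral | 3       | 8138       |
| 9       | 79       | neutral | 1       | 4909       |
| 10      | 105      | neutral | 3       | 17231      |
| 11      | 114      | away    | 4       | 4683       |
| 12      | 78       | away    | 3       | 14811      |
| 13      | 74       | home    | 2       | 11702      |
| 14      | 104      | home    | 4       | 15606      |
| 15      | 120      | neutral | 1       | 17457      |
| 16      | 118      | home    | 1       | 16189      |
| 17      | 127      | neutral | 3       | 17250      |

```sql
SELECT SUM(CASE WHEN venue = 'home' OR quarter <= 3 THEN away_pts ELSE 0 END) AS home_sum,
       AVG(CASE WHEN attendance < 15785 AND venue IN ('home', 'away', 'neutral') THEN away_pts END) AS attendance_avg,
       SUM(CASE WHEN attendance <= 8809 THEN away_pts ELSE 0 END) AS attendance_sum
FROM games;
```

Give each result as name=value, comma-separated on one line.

home_sum=962, attendance_avg=90.3333333333, attendance_sum=286

[home_sum: venue = 'home' OR quarter <= 3]
game_id=7: ✓ → 64
game_id=8: ✓ → 93
game_id=9: ✓ → 79
game_id=10: ✓ → 105
game_id=11: ✗
game_id=12: ✓ → 78
game_id=13: ✓ → 74
game_id=14: ✓ → 104
game_id=15: ✓ → 120
game_id=16: ✓ → 118
game_id=17: ✓ → 127
home_sum = 64 + 93 + 79 + 105 + 78 + 74 + 104 + 120 + 118 + 127 = 962
—
[attendance_avg: attendance < 15785 AND venue IN ('home', 'away', 'neutral')]
game_id=7: ✗
game_id=8: ✓ → 93
game_id=9: ✓ → 79
game_id=10: ✗
game_id=11: ✓ → 114
game_id=12: ✓ → 78
game_id=13: ✓ → 74
game_id=14: ✓ → 104
game_id=15: ✗
game_id=16: ✗
game_id=17: ✗
attendance_avg = (93 + 79 + 114 + 78 + 74 + 104) / 6 = 90.3333333333
—
[attendance_sum: attendance <= 8809]
game_id=7: ✗
game_id=8: ✓ → 93
game_id=9: ✓ → 79
game_id=10: ✗
game_id=11: ✓ → 114
game_id=12: ✗
game_id=13: ✗
game_id=14: ✗
game_id=15: ✗
game_id=16: ✗
game_id=17: ✗
attendance_sum = 93 + 79 + 114 = 286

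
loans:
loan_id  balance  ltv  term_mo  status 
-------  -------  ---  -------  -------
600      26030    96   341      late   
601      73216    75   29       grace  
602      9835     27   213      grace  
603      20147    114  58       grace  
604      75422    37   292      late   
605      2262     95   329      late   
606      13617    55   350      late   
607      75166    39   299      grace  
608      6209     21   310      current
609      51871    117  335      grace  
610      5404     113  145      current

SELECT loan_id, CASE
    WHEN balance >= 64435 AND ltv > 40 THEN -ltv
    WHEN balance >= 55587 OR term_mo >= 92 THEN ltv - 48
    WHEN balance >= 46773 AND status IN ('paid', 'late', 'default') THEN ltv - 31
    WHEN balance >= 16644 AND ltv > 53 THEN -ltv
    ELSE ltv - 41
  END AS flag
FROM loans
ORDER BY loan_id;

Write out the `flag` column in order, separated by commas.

loan_id=600: balance >= 55587 OR term_mo >= 92 → 48
loan_id=601: balance >= 64435 AND ltv > 40 → -75
loan_id=602: balance >= 55587 OR term_mo >= 92 → -21
loan_id=603: balance >= 16644 AND ltv > 53 → -114
loan_id=604: balance >= 55587 OR term_mo >= 92 → -11
loan_id=605: balance >= 55587 OR term_mo >= 92 → 47
loan_id=606: balance >= 55587 OR term_mo >= 92 → 7
loan_id=607: balance >= 55587 OR term_mo >= 92 → -9
loan_id=608: balance >= 55587 OR term_mo >= 92 → -27
loan_id=609: balance >= 55587 OR term_mo >= 92 → 69
loan_id=610: balance >= 55587 OR term_mo >= 92 → 65

48, -75, -21, -114, -11, 47, 7, -9, -27, 69, 65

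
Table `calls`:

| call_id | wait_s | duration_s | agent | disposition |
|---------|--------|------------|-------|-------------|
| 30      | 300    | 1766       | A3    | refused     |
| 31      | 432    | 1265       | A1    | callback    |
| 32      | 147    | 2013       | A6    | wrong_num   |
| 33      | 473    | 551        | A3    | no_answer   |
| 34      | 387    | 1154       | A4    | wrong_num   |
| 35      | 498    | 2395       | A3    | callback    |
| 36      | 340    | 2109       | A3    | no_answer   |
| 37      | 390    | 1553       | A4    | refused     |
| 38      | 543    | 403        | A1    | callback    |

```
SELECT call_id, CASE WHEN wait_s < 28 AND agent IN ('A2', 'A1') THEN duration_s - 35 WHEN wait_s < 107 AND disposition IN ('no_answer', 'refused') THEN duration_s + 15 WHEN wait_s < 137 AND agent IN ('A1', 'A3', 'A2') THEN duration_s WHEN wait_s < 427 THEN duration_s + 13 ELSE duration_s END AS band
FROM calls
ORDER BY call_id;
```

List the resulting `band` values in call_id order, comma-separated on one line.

call_id=30: wait_s < 427 → 1779
call_id=31: ELSE → 1265
call_id=32: wait_s < 427 → 2026
call_id=33: ELSE → 551
call_id=34: wait_s < 427 → 1167
call_id=35: ELSE → 2395
call_id=36: wait_s < 427 → 2122
call_id=37: wait_s < 427 → 1566
call_id=38: ELSE → 403

1779, 1265, 2026, 551, 1167, 2395, 2122, 1566, 403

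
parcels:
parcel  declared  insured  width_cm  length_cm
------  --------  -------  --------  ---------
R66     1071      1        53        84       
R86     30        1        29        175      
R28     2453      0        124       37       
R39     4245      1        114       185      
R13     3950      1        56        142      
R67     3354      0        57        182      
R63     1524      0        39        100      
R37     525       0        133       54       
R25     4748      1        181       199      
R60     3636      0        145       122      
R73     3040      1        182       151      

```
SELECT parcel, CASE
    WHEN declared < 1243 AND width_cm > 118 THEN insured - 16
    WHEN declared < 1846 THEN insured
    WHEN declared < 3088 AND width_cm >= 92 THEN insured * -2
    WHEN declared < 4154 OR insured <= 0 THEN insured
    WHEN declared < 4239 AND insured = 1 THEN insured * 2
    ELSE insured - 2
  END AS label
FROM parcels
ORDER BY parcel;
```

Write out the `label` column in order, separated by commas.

parcel=R13: declared < 4154 OR insured <= 0 → 1
parcel=R25: ELSE → -1
parcel=R28: declared < 3088 AND width_cm >= 92 → 0
parcel=R37: declared < 1243 AND width_cm > 118 → -16
parcel=R39: ELSE → -1
parcel=R60: declared < 4154 OR insured <= 0 → 0
parcel=R63: declared < 1846 → 0
parcel=R66: declared < 1846 → 1
parcel=R67: declared < 4154 OR insured <= 0 → 0
parcel=R73: declared < 3088 AND width_cm >= 92 → -2
parcel=R86: declared < 1846 → 1

1, -1, 0, -16, -1, 0, 0, 1, 0, -2, 1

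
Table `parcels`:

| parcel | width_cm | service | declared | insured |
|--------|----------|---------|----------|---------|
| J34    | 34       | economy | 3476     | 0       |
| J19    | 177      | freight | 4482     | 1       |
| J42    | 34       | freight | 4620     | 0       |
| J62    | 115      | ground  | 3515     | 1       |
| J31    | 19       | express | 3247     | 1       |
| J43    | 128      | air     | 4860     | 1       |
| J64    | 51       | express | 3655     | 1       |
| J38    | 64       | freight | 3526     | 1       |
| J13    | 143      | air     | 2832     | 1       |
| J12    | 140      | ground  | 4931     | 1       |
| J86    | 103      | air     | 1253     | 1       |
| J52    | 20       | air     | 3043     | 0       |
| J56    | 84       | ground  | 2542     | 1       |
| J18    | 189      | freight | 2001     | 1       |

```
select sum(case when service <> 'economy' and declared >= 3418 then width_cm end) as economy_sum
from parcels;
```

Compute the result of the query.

709

parcel=J34: ✗
parcel=J19: ✓ → 177
parcel=J42: ✓ → 34
parcel=J62: ✓ → 115
parcel=J31: ✗
parcel=J43: ✓ → 128
parcel=J64: ✓ → 51
parcel=J38: ✓ → 64
parcel=J13: ✗
parcel=J12: ✓ → 140
parcel=J86: ✗
parcel=J52: ✗
parcel=J56: ✗
parcel=J18: ✗
economy_sum = 177 + 34 + 115 + 128 + 51 + 64 + 140 = 709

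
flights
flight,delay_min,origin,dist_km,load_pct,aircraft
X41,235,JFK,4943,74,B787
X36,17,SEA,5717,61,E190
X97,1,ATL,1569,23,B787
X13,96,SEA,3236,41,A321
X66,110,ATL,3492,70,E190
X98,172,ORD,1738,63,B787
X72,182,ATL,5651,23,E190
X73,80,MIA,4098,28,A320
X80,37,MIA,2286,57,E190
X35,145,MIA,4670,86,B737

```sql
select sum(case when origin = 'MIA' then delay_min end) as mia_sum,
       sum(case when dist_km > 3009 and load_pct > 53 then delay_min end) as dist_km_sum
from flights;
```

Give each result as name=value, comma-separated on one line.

mia_sum=262, dist_km_sum=507

[mia_sum: origin = 'MIA']
flight=X41: ✗
flight=X36: ✗
flight=X97: ✗
flight=X13: ✗
flight=X66: ✗
flight=X98: ✗
flight=X72: ✗
flight=X73: ✓ → 80
flight=X80: ✓ → 37
flight=X35: ✓ → 145
mia_sum = 80 + 37 + 145 = 262
—
[dist_km_sum: dist_km > 3009 and load_pct > 53]
flight=X41: ✓ → 235
flight=X36: ✓ → 17
flight=X97: ✗
flight=X13: ✗
flight=X66: ✓ → 110
flight=X98: ✗
flight=X72: ✗
flight=X73: ✗
flight=X80: ✗
flight=X35: ✓ → 145
dist_km_sum = 235 + 17 + 110 + 145 = 507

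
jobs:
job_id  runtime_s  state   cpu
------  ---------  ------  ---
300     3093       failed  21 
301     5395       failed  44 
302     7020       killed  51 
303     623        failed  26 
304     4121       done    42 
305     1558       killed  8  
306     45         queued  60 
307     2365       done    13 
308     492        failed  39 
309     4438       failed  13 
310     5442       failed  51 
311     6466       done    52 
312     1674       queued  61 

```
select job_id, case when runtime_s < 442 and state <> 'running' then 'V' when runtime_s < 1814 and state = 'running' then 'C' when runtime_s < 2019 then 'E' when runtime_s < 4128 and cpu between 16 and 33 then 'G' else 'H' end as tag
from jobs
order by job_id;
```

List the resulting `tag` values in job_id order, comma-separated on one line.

G, H, H, E, H, E, V, H, E, H, H, H, E

job_id=300: runtime_s < 4128 and cpu between 16 and 33 → G
job_id=301: ELSE → H
job_id=302: ELSE → H
job_id=303: runtime_s < 2019 → E
job_id=304: ELSE → H
job_id=305: runtime_s < 2019 → E
job_id=306: runtime_s < 442 and state <> 'running' → V
job_id=307: ELSE → H
job_id=308: runtime_s < 2019 → E
job_id=309: ELSE → H
job_id=310: ELSE → H
job_id=311: ELSE → H
job_id=312: runtime_s < 2019 → E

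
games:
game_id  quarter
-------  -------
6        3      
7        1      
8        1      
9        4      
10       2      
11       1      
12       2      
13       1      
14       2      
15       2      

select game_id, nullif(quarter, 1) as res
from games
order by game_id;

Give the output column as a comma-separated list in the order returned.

game_id=6: quarter=3 vs 1: differ → 3
game_id=7: quarter=1 vs 1: equal → NULL
game_id=8: quarter=1 vs 1: equal → NULL
game_id=9: quarter=4 vs 1: differ → 4
game_id=10: quarter=2 vs 1: differ → 2
game_id=11: quarter=1 vs 1: equal → NULL
game_id=12: quarter=2 vs 1: differ → 2
game_id=13: quarter=1 vs 1: equal → NULL
game_id=14: quarter=2 vs 1: differ → 2
game_id=15: quarter=2 vs 1: differ → 2

3, NULL, NULL, 4, 2, NULL, 2, NULL, 2, 2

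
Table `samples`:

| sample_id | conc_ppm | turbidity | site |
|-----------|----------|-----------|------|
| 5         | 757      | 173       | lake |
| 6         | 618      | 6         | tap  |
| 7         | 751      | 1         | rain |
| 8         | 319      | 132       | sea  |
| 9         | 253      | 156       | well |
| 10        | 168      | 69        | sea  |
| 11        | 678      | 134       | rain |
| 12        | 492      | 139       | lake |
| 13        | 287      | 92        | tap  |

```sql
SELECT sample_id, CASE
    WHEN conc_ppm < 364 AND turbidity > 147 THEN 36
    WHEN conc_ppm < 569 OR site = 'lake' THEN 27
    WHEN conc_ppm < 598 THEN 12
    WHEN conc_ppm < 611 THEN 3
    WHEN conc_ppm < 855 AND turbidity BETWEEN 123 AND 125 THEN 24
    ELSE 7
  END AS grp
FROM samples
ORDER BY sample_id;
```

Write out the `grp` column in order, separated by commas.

27, 7, 7, 27, 36, 27, 7, 27, 27

sample_id=5: conc_ppm < 569 OR site = 'lake' → 27
sample_id=6: ELSE → 7
sample_id=7: ELSE → 7
sample_id=8: conc_ppm < 569 OR site = 'lake' → 27
sample_id=9: conc_ppm < 364 AND turbidity > 147 → 36
sample_id=10: conc_ppm < 569 OR site = 'lake' → 27
sample_id=11: ELSE → 7
sample_id=12: conc_ppm < 569 OR site = 'lake' → 27
sample_id=13: conc_ppm < 569 OR site = 'lake' → 27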